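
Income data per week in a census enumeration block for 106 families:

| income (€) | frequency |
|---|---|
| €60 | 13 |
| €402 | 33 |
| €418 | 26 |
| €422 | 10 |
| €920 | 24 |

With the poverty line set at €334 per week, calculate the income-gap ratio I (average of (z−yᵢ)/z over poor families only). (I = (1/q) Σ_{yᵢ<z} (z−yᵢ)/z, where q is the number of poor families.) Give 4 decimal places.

0.8204

Below z: 13×€60 (q = 13 of N = 106).
Relative gaps: 0.8204 (×13); sum = 10.664671.
I averages over the q = 13 poor units only: 10.664671 / 13 = 0.8204.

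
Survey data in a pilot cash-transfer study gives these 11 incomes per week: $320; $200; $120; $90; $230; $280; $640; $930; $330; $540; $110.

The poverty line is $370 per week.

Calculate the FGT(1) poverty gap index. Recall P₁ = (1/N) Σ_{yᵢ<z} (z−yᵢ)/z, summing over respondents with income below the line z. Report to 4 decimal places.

Below the line: $90, $110, $120, $200, $230, $280, $320, $330 (q = 8 of N = 11).
Shortfall ratios: (370−90)/370 = 0.7568; (370−110)/370 = 0.7027; (370−120)/370 = 0.6757; (370−200)/370 = 0.4595; (370−230)/370 = 0.3784; (370−280)/370 = 0.2432; (370−320)/370 = 0.1351; (370−330)/370 = 0.1081.
Sum of shortfalls = 3.459459; P₁ averages over all N: 3.459459 / 11 = 0.3145.

0.3145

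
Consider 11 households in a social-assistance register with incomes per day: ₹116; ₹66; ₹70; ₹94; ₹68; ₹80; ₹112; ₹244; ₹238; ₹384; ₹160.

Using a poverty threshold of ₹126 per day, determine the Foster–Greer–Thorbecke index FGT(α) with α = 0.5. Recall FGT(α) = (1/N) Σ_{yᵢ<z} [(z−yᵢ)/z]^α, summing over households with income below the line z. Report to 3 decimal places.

0.342

Poor units: ₹66, ₹68, ₹70, ₹80, ₹94, ₹112, ₹116 (q = 7 of N = 11).
Relative gaps: (126−66)/126 = 0.4762; (126−68)/126 = 0.4603; (126−70)/126 = 0.4444; (126−80)/126 = 0.3651; (126−94)/126 = 0.2540; (126−112)/126 = 0.1111; (126−116)/126 = 0.0794.
Raised to α = 0.5: 0.69007; 0.67847; 0.66667; 0.60422; 0.50395; 0.33333; 0.28172.
Sum = 3.758421; FGT(0.5) = 3.758421 / 11 = 0.342.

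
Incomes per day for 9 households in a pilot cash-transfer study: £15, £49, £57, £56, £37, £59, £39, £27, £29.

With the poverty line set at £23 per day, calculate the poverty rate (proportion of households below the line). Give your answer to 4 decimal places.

0.1111

1 of the 9 households have income below £23.
H = 1/9 = 0.1111.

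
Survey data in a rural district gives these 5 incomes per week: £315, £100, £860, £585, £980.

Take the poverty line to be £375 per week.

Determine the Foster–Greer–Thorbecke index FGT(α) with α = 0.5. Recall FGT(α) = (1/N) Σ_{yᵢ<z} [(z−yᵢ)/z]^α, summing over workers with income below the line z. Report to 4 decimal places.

Poor units: £100, £315 (q = 2 of N = 5).
Gap ratios (z−y)/z: (375−100)/375 = 0.7333; (375−315)/375 = 0.1600.
Raised to α = 0.5: 0.85635; 0.40000.
Sum = 1.256349; FGT(0.5) = 1.256349 / 5 = 0.2513.

0.2513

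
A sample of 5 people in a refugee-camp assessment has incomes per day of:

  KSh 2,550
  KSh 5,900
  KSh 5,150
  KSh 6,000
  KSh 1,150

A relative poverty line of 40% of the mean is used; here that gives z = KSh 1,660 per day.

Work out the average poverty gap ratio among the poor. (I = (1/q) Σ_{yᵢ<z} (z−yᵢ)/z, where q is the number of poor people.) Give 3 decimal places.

0.307

Below z: KSh 1,150 (q = 1 of N = 5).
Relative gaps: 0.3072; sum = 0.307229.
The income-gap ratio divides by q (the poor only): 0.307229 / 1 = 0.307.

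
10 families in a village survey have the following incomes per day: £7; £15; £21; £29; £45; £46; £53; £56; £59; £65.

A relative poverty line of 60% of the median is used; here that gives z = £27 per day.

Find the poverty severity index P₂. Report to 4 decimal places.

0.0796

Poor units: £7, £15, £21 (q = 3 of N = 10).
Shortfall ratios: (27−7)/27 = 0.7407; (27−15)/27 = 0.4444; (27−21)/27 = 0.2222.
Squared: 0.5487; 0.1975; 0.0494.
Sum = 0.795610; P₂ = 0.795610 / 10 = 0.0796.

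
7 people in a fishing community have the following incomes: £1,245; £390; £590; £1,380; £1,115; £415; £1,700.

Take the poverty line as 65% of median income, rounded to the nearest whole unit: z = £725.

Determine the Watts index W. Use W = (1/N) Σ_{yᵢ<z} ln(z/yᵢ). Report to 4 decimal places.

0.1977

Below z: £390, £415, £590 (q = 3 of N = 7).
Log shortfalls: ln(725/390) = 0.6200; ln(725/415) = 0.5579; ln(725/590) = 0.2060.
W = 1.383967 / 7 = 0.1977.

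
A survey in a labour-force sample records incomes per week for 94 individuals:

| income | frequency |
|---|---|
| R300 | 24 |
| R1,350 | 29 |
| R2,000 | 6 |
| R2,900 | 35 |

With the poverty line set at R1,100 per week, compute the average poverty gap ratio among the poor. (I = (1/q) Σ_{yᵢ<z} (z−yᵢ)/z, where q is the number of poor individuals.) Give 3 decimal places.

0.727

Below z: 24×R300 (q = 24 of N = 94).
Relative gaps: 0.7273 (×24); sum = 17.454545.
I averages over the q = 24 poor units only: 17.454545 / 24 = 0.727.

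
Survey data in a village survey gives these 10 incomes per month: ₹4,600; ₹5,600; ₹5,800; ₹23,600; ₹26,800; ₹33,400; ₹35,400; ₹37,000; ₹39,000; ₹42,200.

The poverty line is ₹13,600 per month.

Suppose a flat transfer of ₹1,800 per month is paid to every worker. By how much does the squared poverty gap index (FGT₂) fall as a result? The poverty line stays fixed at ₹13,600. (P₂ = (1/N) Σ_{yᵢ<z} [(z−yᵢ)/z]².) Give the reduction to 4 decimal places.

Before: below the line — ₹4,600, ₹5,600, ₹5,800; squared poverty gap index (FGT₂) = 0.111289.
After the ₹1,800 transfer: below the line — ₹6,400, ₹7,400, ₹7,600; squared poverty gap index (FGT₂) = 0.068274.
Reduction = 0.111289 − 0.068274 = 0.0430.

0.0430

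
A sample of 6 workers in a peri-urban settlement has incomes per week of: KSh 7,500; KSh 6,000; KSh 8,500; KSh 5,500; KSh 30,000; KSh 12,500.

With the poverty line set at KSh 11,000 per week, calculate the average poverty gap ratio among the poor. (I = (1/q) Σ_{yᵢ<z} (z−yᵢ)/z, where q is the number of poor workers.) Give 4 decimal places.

0.3750

Incomes under z: KSh 5,500, KSh 6,000, KSh 7,500, KSh 8,500 (q = 4 of N = 6).
Shortfall ratios (z−y)/z: 0.5000, 0.4545, 0.3182, 0.2273; sum = 1.500000.
I averages over the q = 4 poor units only: 1.500000 / 4 = 0.3750.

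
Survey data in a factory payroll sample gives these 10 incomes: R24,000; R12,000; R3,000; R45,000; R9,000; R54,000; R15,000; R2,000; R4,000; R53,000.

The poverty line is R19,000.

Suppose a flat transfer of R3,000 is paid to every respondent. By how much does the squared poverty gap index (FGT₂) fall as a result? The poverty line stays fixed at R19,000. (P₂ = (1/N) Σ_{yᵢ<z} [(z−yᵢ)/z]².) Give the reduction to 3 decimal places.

Before: below the line — R2,000, R3,000, R4,000, R9,000, R12,000, R15,000; squared poverty gap index (FGT₂) = 0.25900.
After the R3,000 transfer: below the line — R5,000, R6,000, R7,000, R12,000, R15,000, R18,000; squared poverty gap index (FGT₂) = 0.15928.
Reduction = 0.25900 − 0.15928 = 0.100.

0.100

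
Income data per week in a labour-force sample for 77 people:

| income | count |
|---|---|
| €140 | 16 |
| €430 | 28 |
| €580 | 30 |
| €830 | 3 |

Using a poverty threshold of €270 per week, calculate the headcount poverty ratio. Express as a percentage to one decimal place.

20.8%

16 of the 77 people have income below €270.
H = 16/77 = 20.8%.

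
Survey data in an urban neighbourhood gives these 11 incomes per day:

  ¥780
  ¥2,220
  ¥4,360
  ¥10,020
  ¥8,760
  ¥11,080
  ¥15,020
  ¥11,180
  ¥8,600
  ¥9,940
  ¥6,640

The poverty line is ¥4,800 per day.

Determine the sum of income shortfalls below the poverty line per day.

¥7,040

Incomes under z: ¥780, ¥2,220, ¥4,360 (q = 3 of N = 11).
Individual gaps: 4800−780 = 4020; 4800−2220 = 2580; 4800−4360 = 440.
Aggregate gap = ¥7,040.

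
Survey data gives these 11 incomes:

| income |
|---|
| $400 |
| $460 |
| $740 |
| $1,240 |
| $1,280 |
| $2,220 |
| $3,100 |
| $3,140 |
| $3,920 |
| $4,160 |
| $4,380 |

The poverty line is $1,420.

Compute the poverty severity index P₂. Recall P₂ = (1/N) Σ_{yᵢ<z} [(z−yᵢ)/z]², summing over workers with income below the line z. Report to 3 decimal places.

0.112

Below the line: $400, $460, $740, $1,240, $1,280 (q = 5 of N = 11).
Gap ratios (z−y)/z: (1420−400)/1420 = 0.7183; (1420−460)/1420 = 0.6761; (1420−740)/1420 = 0.4789; (1420−1240)/1420 = 0.1268; (1420−1280)/1420 = 0.0986.
Squared: 0.5160; 0.4571; 0.2293; 0.0161; 0.0097.
Sum = 1.228129; P₂ = 1.228129 / 11 = 0.112.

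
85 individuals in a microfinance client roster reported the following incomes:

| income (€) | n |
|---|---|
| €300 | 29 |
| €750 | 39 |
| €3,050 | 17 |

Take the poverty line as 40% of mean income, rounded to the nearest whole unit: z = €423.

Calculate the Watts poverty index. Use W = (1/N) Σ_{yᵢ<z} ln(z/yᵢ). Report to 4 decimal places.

0.1172

Below z: 29×€300 (q = 29 of N = 85).
Log gaps: ln(423/300) = 0.3436 (×29).
W = 9.964101 / 85 = 0.1172.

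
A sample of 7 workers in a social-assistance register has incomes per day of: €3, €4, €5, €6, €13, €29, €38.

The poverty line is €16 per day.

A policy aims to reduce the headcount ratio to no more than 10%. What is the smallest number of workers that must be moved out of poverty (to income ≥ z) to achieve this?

Currently q = 5 of N = 7 are below the line (H = 0.714).
A headcount ratio of at most 10% allows at most ⌊0.10 × 7⌋ = 0 poor workers.
So at least 5 − 0 = 5 must be lifted.

5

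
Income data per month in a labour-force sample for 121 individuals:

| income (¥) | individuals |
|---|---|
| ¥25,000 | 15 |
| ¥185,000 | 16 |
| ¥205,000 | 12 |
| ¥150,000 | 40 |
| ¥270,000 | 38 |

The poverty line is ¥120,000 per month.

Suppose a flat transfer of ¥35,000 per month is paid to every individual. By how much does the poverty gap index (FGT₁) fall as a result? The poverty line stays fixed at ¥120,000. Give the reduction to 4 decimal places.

0.0362

Before: below the line — 15×¥25,000; poverty gap index (FGT₁) = 0.098140.
After the ¥35,000 transfer: below the line — 15×¥60,000; poverty gap index (FGT₁) = 0.061983.
Reduction = 0.098140 − 0.061983 = 0.0362.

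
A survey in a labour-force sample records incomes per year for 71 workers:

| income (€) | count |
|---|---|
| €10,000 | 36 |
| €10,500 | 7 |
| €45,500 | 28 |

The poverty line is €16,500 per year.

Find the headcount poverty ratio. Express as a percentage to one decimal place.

60.6%

43 of the 71 workers have income below €16,500.
H = 43/71 = 60.6%.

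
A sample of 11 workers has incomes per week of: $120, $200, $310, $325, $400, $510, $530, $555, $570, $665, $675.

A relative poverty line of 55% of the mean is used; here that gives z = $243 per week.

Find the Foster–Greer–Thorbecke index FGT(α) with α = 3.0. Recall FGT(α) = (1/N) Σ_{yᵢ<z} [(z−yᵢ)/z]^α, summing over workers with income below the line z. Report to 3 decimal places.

Incomes under z: $120, $200 (q = 2 of N = 11).
Normalized shortfalls: (243−120)/243 = 0.5062; (243−200)/243 = 0.1770.
Raised to α = 3.0: 0.12969; 0.00554.
Sum = 0.135228; FGT(3.0) = 0.135228 / 11 = 0.012.

0.012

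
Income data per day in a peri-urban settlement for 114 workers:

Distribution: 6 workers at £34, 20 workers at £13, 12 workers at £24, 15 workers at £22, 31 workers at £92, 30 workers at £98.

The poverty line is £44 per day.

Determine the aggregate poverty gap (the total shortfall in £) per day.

Poor units: 20×£13, 15×£22, 12×£24, 6×£34 (q = 53 of N = 114).
Individual gaps: 20×(44−13) = 620; 15×(44−22) = 330; 12×(44−24) = 240; 6×(44−34) = 60.
Aggregate gap = £1,250.

£1,250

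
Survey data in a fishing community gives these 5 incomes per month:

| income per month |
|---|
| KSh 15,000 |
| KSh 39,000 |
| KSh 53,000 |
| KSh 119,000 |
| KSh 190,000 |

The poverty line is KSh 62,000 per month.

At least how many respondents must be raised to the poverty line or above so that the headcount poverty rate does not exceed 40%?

1

3 of the 5 respondents are poor, so H = 3/5 = 0.600.
A headcount ratio of at most 40% allows at most ⌊0.40 × 5⌋ = 2 poor respondents.
So at least 3 − 2 = 1 must be lifted.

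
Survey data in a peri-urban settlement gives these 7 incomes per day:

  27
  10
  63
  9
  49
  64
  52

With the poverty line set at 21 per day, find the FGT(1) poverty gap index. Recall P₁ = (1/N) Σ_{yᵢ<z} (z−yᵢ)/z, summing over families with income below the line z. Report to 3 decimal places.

0.156

Incomes under z: 9, 10 (q = 2 of N = 7).
Relative gaps: (21−9)/21 = 0.5714; (21−10)/21 = 0.5238.
Σ = 1.095238. Dividing by the full population N = 7 gives P₁ = 0.156.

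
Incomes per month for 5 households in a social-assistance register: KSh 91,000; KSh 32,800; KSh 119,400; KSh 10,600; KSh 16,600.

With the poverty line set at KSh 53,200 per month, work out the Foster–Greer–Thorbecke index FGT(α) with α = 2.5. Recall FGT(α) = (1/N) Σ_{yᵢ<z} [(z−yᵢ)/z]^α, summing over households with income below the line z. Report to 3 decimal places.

0.211

Below the line: KSh 10,600, KSh 16,600, KSh 32,800 (q = 3 of N = 5).
Shortfall ratios: (53200−10600)/53200 = 0.8008; (53200−16600)/53200 = 0.6880; (53200−32800)/53200 = 0.3835.
Raised to α = 2.5: 0.57378; 0.39258; 0.09105.
Sum = 1.057409; FGT(2.5) = 1.057409 / 5 = 0.211.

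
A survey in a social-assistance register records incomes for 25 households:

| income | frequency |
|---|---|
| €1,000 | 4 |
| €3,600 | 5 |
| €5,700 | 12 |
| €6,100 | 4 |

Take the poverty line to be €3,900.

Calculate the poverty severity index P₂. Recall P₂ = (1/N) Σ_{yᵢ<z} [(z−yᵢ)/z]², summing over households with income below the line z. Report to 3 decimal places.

0.090

Incomes under z: 4×€1,000, 5×€3,600 (q = 9 of N = 25).
Shortfall ratios: (3900−1000)/3900 = 0.7436 (×4); (3900−3600)/3900 = 0.0769 (×5).
Squared: 0.5529 (×4); 0.0059 (×5).
Sum = 2.241289; P₂ = 2.241289 / 25 = 0.090.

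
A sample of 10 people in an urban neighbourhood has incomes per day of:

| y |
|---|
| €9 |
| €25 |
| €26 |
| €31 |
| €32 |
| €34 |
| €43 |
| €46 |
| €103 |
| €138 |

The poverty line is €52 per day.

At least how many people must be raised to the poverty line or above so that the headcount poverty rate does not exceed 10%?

7

Currently q = 8 of N = 10 are below the line (H = 0.800).
A headcount ratio of at most 10% allows at most ⌊0.10 × 10⌋ = 1 poor people.
So at least 8 − 1 = 7 must be lifted.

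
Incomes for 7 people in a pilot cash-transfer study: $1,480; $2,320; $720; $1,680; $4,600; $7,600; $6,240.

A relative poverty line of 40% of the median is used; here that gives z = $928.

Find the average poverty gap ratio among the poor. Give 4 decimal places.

0.2241

Incomes under z: $720 (q = 1 of N = 7).
Relative gaps: 0.2241; sum = 0.224138.
I averages over the q = 1 poor units only: 0.224138 / 1 = 0.2241.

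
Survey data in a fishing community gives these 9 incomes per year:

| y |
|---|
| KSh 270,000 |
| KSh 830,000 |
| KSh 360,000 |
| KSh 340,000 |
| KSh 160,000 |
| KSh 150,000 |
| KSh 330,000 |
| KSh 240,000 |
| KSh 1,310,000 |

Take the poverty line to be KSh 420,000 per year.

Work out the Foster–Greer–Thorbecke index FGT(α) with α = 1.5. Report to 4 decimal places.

0.1925

Below the line: KSh 150,000, KSh 160,000, KSh 240,000, KSh 270,000, KSh 330,000, KSh 340,000, KSh 360,000 (q = 7 of N = 9).
Relative gaps: (420000−150000)/420000 = 0.6429; (420000−160000)/420000 = 0.6190; (420000−240000)/420000 = 0.4286; (420000−270000)/420000 = 0.3571; (420000−330000)/420000 = 0.2143; (420000−340000)/420000 = 0.1905; (420000−360000)/420000 = 0.1429.
Raised to α = 1.5: 0.51543; 0.48706; 0.28057; 0.21343; 0.09920; 0.08313; 0.05399.
Sum = 1.732817; FGT(1.5) = 1.732817 / 9 = 0.1925.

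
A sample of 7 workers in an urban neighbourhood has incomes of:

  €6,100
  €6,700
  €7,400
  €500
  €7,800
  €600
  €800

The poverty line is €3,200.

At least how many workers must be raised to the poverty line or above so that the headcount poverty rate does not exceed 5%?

Currently q = 3 of N = 7 are below the line (H = 0.429).
A headcount ratio of at most 5% allows at most ⌊0.05 × 7⌋ = 0 poor workers.
So at least 3 − 0 = 3 must be lifted.

3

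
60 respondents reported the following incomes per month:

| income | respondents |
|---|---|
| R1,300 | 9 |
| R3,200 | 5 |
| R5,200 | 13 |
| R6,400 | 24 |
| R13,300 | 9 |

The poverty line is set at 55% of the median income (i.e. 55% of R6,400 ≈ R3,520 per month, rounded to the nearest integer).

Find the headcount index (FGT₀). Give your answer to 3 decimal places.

14 of the 60 respondents have income below R3,520.
H = 14/60 = 0.233.

0.233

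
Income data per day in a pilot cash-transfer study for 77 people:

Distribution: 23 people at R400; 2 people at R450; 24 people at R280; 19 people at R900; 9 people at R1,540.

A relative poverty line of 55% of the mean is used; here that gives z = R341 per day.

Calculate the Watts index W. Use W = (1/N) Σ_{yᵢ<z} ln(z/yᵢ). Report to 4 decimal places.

Below the line: 24×R280 (q = 24 of N = 77).
ln(z/y) terms: ln(341/280) = 0.1971 (×24).
W = 4.730229 / 77 = 0.0614.

0.0614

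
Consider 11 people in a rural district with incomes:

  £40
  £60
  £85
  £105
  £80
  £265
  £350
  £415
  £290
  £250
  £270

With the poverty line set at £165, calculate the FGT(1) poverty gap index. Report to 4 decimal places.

Below the line: £40, £60, £80, £85, £105 (q = 5 of N = 11).
Normalized shortfalls: (165−40)/165 = 0.7576; (165−60)/165 = 0.6364; (165−80)/165 = 0.5152; (165−85)/165 = 0.4848; (165−105)/165 = 0.3636.
Σ = 2.757576. Dividing by the full population N = 11 gives P₁ = 0.2507.

0.2507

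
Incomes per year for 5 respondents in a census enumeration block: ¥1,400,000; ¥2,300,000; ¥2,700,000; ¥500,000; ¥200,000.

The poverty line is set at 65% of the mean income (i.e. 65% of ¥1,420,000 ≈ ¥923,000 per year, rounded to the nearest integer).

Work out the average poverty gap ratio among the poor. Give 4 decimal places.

Below z: ¥200,000, ¥500,000 (q = 2 of N = 5).
Shortfall ratios (z−y)/z: 0.7833, 0.4583; sum = 1.241603.
I averages over the q = 2 poor units only: 1.241603 / 2 = 0.6208.

0.6208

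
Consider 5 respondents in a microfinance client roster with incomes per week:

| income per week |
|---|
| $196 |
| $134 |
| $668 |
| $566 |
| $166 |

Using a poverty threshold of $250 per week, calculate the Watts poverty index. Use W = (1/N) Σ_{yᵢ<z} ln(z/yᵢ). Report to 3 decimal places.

Poor units: $134, $166, $196 (q = 3 of N = 5).
ln(z/y) terms: ln(250/134) = 0.6236; ln(250/166) = 0.4095; ln(250/196) = 0.2433.
W = 1.276441 / 5 = 0.255.

0.255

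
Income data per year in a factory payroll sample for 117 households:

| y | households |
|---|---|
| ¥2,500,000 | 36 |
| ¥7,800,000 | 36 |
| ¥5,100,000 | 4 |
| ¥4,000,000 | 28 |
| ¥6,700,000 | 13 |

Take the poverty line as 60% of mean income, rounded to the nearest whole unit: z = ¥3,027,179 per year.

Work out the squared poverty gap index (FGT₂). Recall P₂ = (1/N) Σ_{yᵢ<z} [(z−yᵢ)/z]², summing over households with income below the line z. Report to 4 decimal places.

Below z: 36×¥2,500,000 (q = 36 of N = 117).
Normalized shortfalls: (3027179−2500000)/3027179 = 0.1741 (×36).
Squared: 0.0303 (×36).
Sum = 1.091799; P₂ = 1.091799 / 117 = 0.0093.

0.0093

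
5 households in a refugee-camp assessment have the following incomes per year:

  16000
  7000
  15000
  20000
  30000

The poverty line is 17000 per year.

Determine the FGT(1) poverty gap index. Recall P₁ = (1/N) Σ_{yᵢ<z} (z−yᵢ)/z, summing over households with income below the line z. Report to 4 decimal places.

Incomes under z: 7000, 15000, 16000 (q = 3 of N = 5).
Relative gaps: (17000−7000)/17000 = 0.5882; (17000−15000)/17000 = 0.1176; (17000−16000)/17000 = 0.0588.
Σ = 0.764706. Dividing by the full population N = 5 gives P₁ = 0.1529.

0.1529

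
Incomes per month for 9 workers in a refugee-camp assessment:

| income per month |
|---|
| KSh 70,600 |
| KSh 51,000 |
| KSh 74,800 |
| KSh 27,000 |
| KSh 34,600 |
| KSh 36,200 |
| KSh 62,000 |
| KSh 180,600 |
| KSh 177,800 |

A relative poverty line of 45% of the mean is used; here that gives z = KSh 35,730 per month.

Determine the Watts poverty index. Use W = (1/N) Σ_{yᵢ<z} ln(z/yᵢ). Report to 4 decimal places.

Poor units: KSh 27,000, KSh 34,600 (q = 2 of N = 9).
Log shortfalls: ln(35730/27000) = 0.2802; ln(35730/34600) = 0.0321.
W = 0.312291 / 9 = 0.0347.

0.0347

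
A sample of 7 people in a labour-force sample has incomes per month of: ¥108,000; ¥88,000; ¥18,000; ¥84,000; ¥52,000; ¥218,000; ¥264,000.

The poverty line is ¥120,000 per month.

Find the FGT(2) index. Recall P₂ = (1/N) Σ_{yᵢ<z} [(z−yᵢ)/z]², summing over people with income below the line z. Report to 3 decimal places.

Poor units: ¥18,000, ¥52,000, ¥84,000, ¥88,000, ¥108,000 (q = 5 of N = 7).
Relative gaps: (120000−18000)/120000 = 0.8500; (120000−52000)/120000 = 0.5667; (120000−84000)/120000 = 0.3000; (120000−88000)/120000 = 0.2667; (120000−108000)/120000 = 0.1000.
Squared: 0.7225; 0.3211; 0.0900; 0.0711; 0.0100.
Sum = 1.214722; P₂ = 1.214722 / 7 = 0.174.

0.174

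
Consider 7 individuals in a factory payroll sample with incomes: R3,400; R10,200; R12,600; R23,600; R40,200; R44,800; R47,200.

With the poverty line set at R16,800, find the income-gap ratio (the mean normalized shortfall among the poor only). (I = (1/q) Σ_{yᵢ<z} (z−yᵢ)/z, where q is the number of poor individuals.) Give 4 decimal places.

Below the line: R3,400, R10,200, R12,600 (q = 3 of N = 7).
Shortfall ratios (z−y)/z: 0.7976, 0.3929, 0.2500; sum = 1.440476.
The income-gap ratio divides by q (the poor only): 1.440476 / 3 = 0.4802.

0.4802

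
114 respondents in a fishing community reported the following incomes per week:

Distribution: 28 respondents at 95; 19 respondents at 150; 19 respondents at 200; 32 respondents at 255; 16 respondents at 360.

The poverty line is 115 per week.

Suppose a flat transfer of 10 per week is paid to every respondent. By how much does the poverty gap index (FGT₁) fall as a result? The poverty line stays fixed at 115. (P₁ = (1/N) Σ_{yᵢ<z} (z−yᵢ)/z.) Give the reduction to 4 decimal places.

0.0214

Before: below the line — 28×95; poverty gap index (FGT₁) = 0.042715.
After the 10 transfer: below the line — 28×105; poverty gap index (FGT₁) = 0.021358.
Reduction = 0.042715 − 0.021358 = 0.0214.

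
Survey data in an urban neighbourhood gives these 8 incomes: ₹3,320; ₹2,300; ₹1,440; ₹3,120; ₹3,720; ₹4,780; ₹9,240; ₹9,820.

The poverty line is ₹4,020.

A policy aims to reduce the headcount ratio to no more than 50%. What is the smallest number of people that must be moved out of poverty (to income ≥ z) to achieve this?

1

Currently q = 5 of N = 8 are below the line (H = 0.625).
A headcount ratio of at most 50% allows at most ⌊0.50 × 8⌋ = 4 poor people.
So at least 5 − 4 = 1 must be lifted.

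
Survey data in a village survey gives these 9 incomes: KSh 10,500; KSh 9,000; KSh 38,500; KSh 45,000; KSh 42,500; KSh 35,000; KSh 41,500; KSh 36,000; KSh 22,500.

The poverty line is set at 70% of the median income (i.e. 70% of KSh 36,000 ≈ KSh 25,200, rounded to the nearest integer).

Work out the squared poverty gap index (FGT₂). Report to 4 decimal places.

0.0850

Below z: KSh 9,000, KSh 10,500, KSh 22,500 (q = 3 of N = 9).
Normalized shortfalls: (25200−9000)/25200 = 0.6429; (25200−10500)/25200 = 0.5833; (25200−22500)/25200 = 0.1071.
Squared: 0.4133; 0.3403; 0.0115.
Sum = 0.765023; P₂ = 0.765023 / 9 = 0.0850.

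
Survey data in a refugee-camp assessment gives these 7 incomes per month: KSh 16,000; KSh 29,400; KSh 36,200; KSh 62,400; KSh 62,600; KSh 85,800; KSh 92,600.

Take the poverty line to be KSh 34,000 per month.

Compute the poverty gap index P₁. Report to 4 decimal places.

Poor units: KSh 16,000, KSh 29,400 (q = 2 of N = 7).
Shortfall ratios: (34000−16000)/34000 = 0.5294; (34000−29400)/34000 = 0.1353.
Sum of shortfalls = 0.664706; P₁ averages over all N: 0.664706 / 7 = 0.0950.

0.0950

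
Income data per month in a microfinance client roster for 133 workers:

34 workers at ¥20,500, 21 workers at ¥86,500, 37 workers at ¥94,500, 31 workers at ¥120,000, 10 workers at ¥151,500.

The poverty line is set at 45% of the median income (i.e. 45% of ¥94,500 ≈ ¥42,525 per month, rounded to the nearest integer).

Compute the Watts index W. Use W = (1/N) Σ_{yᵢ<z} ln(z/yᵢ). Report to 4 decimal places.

0.1865

Poor units: 34×¥20,500 (q = 34 of N = 133).
ln(z/y) terms: ln(42525/20500) = 0.7297 (×34).
W = 24.808687 / 133 = 0.1865.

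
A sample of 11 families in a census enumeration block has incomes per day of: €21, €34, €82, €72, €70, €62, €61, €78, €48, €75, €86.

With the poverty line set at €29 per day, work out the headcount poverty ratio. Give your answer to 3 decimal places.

1 of the 11 families have income below €29.
H = 1/11 = 0.091.

0.091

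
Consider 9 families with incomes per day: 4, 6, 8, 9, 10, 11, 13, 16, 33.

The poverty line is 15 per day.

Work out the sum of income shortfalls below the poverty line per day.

Incomes under z: 4, 6, 8, 9, 10, 11, 13 (q = 7 of N = 9).
Individual gaps: 15−4 = 11; 15−6 = 9; 15−8 = 7; 15−9 = 6; 15−10 = 5; 15−11 = 4; 15−13 = 2.
Aggregate gap = 44.

44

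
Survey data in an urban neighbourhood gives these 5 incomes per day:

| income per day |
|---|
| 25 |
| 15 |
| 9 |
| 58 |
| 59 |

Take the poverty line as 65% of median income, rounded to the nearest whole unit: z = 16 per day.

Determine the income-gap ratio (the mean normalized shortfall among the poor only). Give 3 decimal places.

0.250

Below the line: 9, 15 (q = 2 of N = 5).
Shortfall ratios (z−y)/z: 0.4375, 0.0625; sum = 0.500000.
The income-gap ratio divides by q (the poor only): 0.500000 / 2 = 0.250.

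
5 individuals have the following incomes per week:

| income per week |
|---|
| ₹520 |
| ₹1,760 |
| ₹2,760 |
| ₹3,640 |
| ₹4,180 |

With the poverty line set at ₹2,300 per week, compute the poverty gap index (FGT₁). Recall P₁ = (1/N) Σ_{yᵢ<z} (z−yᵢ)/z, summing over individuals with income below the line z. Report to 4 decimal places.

0.2017

Incomes under z: ₹520, ₹1,760 (q = 2 of N = 5).
Shortfall ratios: (2300−520)/2300 = 0.7739; (2300−1760)/2300 = 0.2348.
Σ = 1.008696. Dividing by the full population N = 5 gives P₁ = 0.2017.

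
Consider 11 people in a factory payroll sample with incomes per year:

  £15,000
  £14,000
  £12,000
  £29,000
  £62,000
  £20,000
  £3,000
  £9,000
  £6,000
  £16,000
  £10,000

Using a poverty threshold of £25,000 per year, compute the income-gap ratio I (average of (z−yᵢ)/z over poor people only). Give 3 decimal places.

Incomes under z: £3,000, £6,000, £9,000, £10,000, £12,000, £14,000, £15,000, £16,000, £20,000 (q = 9 of N = 11).
Relative gaps: 0.8800, 0.7600, 0.6400, 0.6000, 0.5200, 0.4400, 0.4000, 0.3600, 0.2000; sum = 4.800000.
I averages over the q = 9 poor units only: 4.800000 / 9 = 0.533.

0.533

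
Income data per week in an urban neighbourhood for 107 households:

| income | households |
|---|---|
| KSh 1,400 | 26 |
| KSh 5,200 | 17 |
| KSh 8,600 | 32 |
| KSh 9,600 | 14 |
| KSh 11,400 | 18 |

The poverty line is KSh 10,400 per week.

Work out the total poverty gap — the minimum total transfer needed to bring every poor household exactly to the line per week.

Poor units: 26×KSh 1,400, 17×KSh 5,200, 32×KSh 8,600, 14×KSh 9,600 (q = 89 of N = 107).
Individual gaps: 26×(10400−1400) = 234000; 17×(10400−5200) = 88400; 32×(10400−8600) = 57600; 14×(10400−9600) = 11200.
Aggregate gap = KSh 391,200.

KSh 391,200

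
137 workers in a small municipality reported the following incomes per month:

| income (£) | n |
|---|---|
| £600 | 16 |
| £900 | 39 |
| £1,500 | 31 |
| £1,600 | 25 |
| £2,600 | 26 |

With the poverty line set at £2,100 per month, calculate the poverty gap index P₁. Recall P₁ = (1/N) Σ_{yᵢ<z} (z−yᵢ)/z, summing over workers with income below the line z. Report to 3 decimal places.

0.354

Poor units: 16×£600, 39×£900, 31×£1,500, 25×£1,600 (q = 111 of N = 137).
Shortfall ratios: (2100−600)/2100 = 0.7143 (×16); (2100−900)/2100 = 0.5714 (×39); (2100−1500)/2100 = 0.2857 (×31); (2100−1600)/2100 = 0.2381 (×25).
Sum of shortfalls = 48.523810; P₁ averages over all N: 48.523810 / 137 = 0.354.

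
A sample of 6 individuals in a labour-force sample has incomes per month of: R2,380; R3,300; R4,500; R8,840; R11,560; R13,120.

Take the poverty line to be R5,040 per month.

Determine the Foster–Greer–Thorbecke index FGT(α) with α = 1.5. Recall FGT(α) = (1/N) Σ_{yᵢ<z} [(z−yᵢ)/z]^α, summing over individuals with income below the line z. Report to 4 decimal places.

0.1036

Below z: R2,380, R3,300, R4,500 (q = 3 of N = 6).
Relative gaps: (5040−2380)/5040 = 0.5278; (5040−3300)/5040 = 0.3452; (5040−4500)/5040 = 0.1071.
Raised to α = 1.5: 0.38342; 0.20285; 0.03507.
Sum = 0.621344; FGT(1.5) = 0.621344 / 6 = 0.1036.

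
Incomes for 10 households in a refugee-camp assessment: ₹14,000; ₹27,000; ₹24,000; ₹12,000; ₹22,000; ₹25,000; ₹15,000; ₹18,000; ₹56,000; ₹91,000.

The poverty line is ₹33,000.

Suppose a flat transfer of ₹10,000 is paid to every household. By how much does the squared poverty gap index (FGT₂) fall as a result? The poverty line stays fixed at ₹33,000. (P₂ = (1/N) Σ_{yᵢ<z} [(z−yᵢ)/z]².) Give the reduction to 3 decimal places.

Before: below the line — ₹12,000, ₹14,000, ₹15,000, ₹18,000, ₹22,000, ₹24,000, ₹25,000, ₹27,000; squared poverty gap index (FGT₂) = 0.15179.
After the ₹10,000 transfer: below the line — ₹22,000, ₹24,000, ₹25,000, ₹28,000, ₹32,000; squared poverty gap index (FGT₂) = 0.02681.
Reduction = 0.15179 − 0.02681 = 0.125.

0.125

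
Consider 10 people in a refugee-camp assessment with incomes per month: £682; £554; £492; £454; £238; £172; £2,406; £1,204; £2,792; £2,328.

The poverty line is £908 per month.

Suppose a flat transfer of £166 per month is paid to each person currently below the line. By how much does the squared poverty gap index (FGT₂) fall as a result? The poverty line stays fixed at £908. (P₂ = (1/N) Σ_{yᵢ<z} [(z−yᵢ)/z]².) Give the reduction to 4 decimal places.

0.0950

Before: below the line — £172, £238, £454, £492, £554, £682; squared poverty gap index (FGT₂) = 0.187535.
After the £166 transfer: below the line — £338, £404, £620, £658, £720, £848; squared poverty gap index (FGT₂) = 0.092582.
Reduction = 0.187535 − 0.092582 = 0.0950.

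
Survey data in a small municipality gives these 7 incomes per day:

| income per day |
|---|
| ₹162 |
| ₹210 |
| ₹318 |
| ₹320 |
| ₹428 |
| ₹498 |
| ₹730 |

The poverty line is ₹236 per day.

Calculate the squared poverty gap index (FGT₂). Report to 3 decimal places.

0.016

Poor units: ₹162, ₹210 (q = 2 of N = 7).
Normalized shortfalls: (236−162)/236 = 0.3136; (236−210)/236 = 0.1102.
Squared: 0.0983; 0.0121.
Sum = 0.110457; P₂ = 0.110457 / 7 = 0.016.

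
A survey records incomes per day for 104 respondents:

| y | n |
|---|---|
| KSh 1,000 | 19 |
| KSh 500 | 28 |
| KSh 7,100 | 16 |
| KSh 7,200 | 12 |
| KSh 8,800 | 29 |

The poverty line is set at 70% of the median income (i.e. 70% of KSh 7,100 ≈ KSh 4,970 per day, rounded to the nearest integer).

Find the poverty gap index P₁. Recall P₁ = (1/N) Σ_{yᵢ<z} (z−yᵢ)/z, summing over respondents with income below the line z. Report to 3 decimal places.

0.388

Below z: 28×KSh 500, 19×KSh 1,000 (q = 47 of N = 104).
Shortfall ratios: (4970−500)/4970 = 0.8994 (×28); (4970−1000)/4970 = 0.7988 (×19).
Σ = 40.360161. Dividing by the full population N = 104 gives P₁ = 0.388.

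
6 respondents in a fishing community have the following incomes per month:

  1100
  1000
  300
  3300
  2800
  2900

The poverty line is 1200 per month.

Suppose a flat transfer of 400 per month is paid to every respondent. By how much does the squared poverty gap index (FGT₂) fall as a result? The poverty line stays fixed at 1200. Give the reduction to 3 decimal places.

0.071

Before: below the line — 300, 1000, 1100; squared poverty gap index (FGT₂) = 0.09954.
After the 400 transfer: below the line — 700; squared poverty gap index (FGT₂) = 0.02894.
Reduction = 0.09954 − 0.02894 = 0.071.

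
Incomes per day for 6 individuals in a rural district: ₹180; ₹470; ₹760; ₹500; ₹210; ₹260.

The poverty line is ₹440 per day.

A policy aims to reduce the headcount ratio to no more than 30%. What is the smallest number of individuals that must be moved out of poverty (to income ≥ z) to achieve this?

Currently q = 3 of N = 6 are below the line (H = 0.500).
A headcount ratio of at most 30% allows at most ⌊0.30 × 6⌋ = 1 poor individuals.
So at least 3 − 1 = 2 must be lifted.

2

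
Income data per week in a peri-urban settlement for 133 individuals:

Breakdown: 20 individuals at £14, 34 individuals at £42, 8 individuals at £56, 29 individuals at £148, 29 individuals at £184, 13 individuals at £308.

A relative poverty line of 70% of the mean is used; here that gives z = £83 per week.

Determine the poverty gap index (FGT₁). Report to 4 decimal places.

0.2709

Poor units: 20×£14, 34×£42, 8×£56 (q = 62 of N = 133).
Normalized shortfalls: (83−14)/83 = 0.8313 (×20); (83−42)/83 = 0.4940 (×34); (83−56)/83 = 0.3253 (×8).
Sum of shortfalls = 36.024096; P₁ averages over all N: 36.024096 / 133 = 0.2709.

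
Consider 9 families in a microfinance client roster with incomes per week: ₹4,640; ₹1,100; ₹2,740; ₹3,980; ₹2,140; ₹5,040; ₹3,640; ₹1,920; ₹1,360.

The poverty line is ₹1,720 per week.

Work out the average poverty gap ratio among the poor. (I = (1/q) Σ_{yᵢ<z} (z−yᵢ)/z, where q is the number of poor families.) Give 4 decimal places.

0.2849

Below the line: ₹1,100, ₹1,360 (q = 2 of N = 9).
Relative gaps: 0.3605, 0.2093; sum = 0.569767.
The income-gap ratio divides by q (the poor only): 0.569767 / 2 = 0.2849.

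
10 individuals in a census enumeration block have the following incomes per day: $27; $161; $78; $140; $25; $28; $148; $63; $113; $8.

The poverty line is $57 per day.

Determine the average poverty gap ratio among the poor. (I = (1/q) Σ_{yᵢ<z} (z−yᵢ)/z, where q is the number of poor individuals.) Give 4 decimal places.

0.6140

Poor units: $8, $25, $27, $28 (q = 4 of N = 10).
Shortfall ratios (z−y)/z: 0.8596, 0.5614, 0.5263, 0.5088; sum = 2.456140.
The income-gap ratio divides by q (the poor only): 2.456140 / 4 = 0.6140.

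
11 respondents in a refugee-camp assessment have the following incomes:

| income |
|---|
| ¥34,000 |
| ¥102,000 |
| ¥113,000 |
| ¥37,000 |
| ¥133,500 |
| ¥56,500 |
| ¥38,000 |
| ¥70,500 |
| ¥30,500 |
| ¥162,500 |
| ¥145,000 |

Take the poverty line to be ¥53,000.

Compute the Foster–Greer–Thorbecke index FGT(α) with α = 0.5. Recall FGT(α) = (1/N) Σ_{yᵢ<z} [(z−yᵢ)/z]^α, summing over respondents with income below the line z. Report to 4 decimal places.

Incomes under z: ¥30,500, ¥34,000, ¥37,000, ¥38,000 (q = 4 of N = 11).
Normalized shortfalls: (53000−30500)/53000 = 0.4245; (53000−34000)/53000 = 0.3585; (53000−37000)/53000 = 0.3019; (53000−38000)/53000 = 0.2830.
Raised to α = 0.5: 0.65156; 0.59874; 0.54944; 0.53200.
Sum = 2.331737; FGT(0.5) = 2.331737 / 11 = 0.2120.

0.2120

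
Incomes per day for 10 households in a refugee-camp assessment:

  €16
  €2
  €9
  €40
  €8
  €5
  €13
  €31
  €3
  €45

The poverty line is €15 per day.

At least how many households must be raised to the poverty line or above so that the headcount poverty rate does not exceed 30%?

3

Currently q = 6 of N = 10 are below the line (H = 0.600).
A headcount ratio of at most 30% allows at most ⌊0.30 × 10⌋ = 3 poor households.
So at least 6 − 3 = 3 must be lifted.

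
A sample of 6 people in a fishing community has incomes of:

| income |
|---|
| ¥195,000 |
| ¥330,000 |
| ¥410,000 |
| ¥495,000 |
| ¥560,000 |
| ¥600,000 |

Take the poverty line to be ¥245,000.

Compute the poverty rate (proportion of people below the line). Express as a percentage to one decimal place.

1 of the 6 people have income below ¥245,000.
H = 1/6 = 16.7%.

16.7%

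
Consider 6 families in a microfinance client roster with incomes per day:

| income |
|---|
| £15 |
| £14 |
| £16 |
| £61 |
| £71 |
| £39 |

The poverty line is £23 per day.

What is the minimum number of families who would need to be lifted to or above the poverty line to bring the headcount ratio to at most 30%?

2

3 of the 6 families are poor, so H = 3/6 = 0.500.
A headcount ratio of at most 30% allows at most ⌊0.30 × 6⌋ = 1 poor families.
So at least 3 − 1 = 2 must be lifted.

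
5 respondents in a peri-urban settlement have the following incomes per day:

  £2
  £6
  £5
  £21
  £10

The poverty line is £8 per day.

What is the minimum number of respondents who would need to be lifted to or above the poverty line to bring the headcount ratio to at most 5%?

Currently q = 3 of N = 5 are below the line (H = 0.600).
A headcount ratio of at most 5% allows at most ⌊0.05 × 5⌋ = 0 poor respondents.
So at least 3 − 0 = 3 must be lifted.

3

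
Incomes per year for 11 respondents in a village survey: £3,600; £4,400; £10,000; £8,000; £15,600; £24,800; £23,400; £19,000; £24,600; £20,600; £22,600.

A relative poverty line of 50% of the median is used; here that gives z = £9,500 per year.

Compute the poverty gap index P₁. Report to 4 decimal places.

0.1196

Incomes under z: £3,600, £4,400, £8,000 (q = 3 of N = 11).
Gap ratios (z−y)/z: (9500−3600)/9500 = 0.6211; (9500−4400)/9500 = 0.5368; (9500−8000)/9500 = 0.1579.
Sum of shortfalls = 1.315789; P₁ averages over all N: 1.315789 / 11 = 0.1196.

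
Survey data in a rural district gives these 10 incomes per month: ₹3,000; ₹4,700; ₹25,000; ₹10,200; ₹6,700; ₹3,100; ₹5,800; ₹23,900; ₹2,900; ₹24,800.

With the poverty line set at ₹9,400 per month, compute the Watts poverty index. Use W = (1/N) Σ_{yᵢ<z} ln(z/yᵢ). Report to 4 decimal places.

Below z: ₹2,900, ₹3,000, ₹3,100, ₹4,700, ₹5,800, ₹6,700 (q = 6 of N = 10).
Log gaps: ln(9400/2900) = 1.1760; ln(9400/3000) = 1.1421; ln(9400/3100) = 1.1093; ln(9400/4700) = 0.6931; ln(9400/5800) = 0.4829; ln(9400/6700) = 0.3386.
W = 4.942005 / 10 = 0.4942.

0.4942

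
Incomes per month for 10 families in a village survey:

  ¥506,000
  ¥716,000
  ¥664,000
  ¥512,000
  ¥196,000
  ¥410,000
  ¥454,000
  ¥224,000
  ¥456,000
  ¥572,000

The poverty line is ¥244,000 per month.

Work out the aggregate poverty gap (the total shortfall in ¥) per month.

¥68,000

Below z: ¥196,000, ¥224,000 (q = 2 of N = 10).
Individual gaps: 244000−196000 = 48000; 244000−224000 = 20000.
Aggregate gap = ¥68,000.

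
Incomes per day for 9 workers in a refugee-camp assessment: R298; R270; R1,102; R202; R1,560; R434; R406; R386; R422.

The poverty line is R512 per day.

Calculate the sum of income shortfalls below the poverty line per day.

Poor units: R202, R270, R298, R386, R406, R422, R434 (q = 7 of N = 9).
Individual gaps: 512−202 = 310; 512−270 = 242; 512−298 = 214; 512−386 = 126; 512−406 = 106; 512−422 = 90; 512−434 = 78.
Aggregate gap = R1,166.

R1,166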